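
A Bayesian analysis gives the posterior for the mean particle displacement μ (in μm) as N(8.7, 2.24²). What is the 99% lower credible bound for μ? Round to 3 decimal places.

3.489

Need L with P(μ ≥ L) = 0.99: L = 8.7 − z_{0.01}·2.24.
z = 2.326; L = 8.7 − 2.326 × 2.24 = 3.489.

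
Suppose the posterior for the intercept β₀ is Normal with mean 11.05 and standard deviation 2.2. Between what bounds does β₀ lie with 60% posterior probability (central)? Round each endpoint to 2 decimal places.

The posterior is symmetric, so the 60% equal-tailed interval is β₀ = 11.05 ± z·2.2 with z = 0.842.
Half-width: 0.842 × 2.2 = 1.85.
11.05 − 1.85 = 9.20; 11.05 + 1.85 = 12.90.

[9.20, 12.90]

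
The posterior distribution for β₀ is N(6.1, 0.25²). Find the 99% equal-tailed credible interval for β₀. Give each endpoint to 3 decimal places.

[5.456, 6.744]

The posterior is symmetric, so the 99% equal-tailed interval is β₀ = 6.1 ± z·0.25 with z = 2.576.
Half-width: 2.576 × 0.25 = 0.644.
6.1 − 0.644 = 5.456; 6.1 + 0.644 = 6.744.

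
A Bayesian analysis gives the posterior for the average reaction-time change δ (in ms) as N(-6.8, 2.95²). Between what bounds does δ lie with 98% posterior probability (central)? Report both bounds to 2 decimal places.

[-13.66, 0.06]

The posterior is symmetric, so the 98% equal-tailed interval is δ = -6.8 ± z·2.95 with z = 2.326.
Half-width: 2.326 × 2.95 = 6.86.
-6.8 − 6.86 = -13.66; -6.8 + 6.86 = 0.06.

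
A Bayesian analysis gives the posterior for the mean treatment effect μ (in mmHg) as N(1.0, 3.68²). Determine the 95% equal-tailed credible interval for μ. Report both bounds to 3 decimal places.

[-6.213, 8.213]

The posterior is symmetric, so the 95% equal-tailed interval is μ = 1.0 ± z·3.68 with z = 1.960.
Half-width: 1.960 × 3.68 = 7.213.
1.0 − 7.213 = -6.213; 1.0 + 7.213 = 8.213.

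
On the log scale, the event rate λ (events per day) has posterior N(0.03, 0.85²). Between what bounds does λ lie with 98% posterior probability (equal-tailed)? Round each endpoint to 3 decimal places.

On the log scale the 98% interval is 0.03 ± 2.326 × 0.85 = [-1.9474, 2.0074].
Exponentiate: [e^-1.9474, e^2.0074] = [0.143, 7.444].

[0.143, 7.444]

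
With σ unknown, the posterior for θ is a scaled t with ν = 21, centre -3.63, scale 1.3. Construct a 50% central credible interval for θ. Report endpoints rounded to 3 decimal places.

[-4.522, -2.738]

The t_21 distribution is symmetric; the 50% interval is -3.63 ± t·1.3 with t_{0.75,21} = 0.686.
Half-width: 0.686 × 1.3 = 0.892.
-3.63 − 0.892 = -4.522; -3.63 + 0.892 = -2.738.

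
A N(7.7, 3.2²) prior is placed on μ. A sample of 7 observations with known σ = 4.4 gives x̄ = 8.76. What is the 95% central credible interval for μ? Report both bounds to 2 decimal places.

[5.64, 11.43]

Posterior precision = 1/3.2² + 7/4.4² = 0.0977 + 0.3616 = 0.4592, so posterior SD = 1.4757.
Posterior mean = (7.7/3.2² + 7·8.76/4.4²) / 0.4592 = 8.5346.
Interval: 8.5346 ± 1.960 × 1.4757 → [5.64, 11.43].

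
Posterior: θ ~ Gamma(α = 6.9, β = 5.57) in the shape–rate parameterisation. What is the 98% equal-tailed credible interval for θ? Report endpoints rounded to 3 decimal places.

Posterior: Gamma(shape 6.9, rate 5.57).
Equal-tailed 98% interval: Gamma(6.9, 5.57) quantiles at 0.01 and 0.99.
Posterior mean ≈ 1.239, SD ≈ 0.472; a Normal approximation gives roughly [0.142, 2.336].
Exact: lower = 0.408; upper = 2.590.

[0.408, 2.590]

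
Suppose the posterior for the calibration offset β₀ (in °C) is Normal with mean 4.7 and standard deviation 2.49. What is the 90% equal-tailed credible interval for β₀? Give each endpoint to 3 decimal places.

The posterior is symmetric, so the 90% equal-tailed interval is β₀ = 4.7 ± z·2.49 with z = 1.645.
Half-width: 1.645 × 2.49 = 4.096.
4.7 − 4.096 = 0.604; 4.7 + 4.096 = 8.796.

[0.604, 8.796]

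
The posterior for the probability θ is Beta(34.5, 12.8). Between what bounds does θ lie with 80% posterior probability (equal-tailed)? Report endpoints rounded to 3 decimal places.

Posterior: Beta(34.5, 12.8).
Equal-tailed 80% interval: the 0.1 and 0.9 quantiles of Beta(34.5, 12.8).
Posterior mean ≈ 0.729, SD ≈ 0.064; a Normal approximation gives roughly [0.647, 0.811].
Exact: F⁻¹(0.1) = 0.645; F⁻¹(0.9) = 0.809.

[0.645, 0.809]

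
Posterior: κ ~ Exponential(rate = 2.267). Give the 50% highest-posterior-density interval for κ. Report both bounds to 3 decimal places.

[0.000, 0.306]

The exponential density is strictly decreasing on [0, ∞), so the HPD interval is anchored at 0: [0, q] with P(κ ≤ q) = 0.50.
q = −ln(1 − 0.50) / 2.267 = 0.6931 / 2.267 = 0.306.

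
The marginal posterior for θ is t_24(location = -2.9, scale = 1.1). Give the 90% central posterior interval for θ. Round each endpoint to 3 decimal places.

[-4.782, -1.018]

The t_24 distribution is symmetric; the 90% interval is -2.9 ± t·1.1 with t_{0.95,24} = 1.711.
Half-width: 1.711 × 1.1 = 1.882.
-2.9 − 1.882 = -4.782; -2.9 + 1.882 = -1.018.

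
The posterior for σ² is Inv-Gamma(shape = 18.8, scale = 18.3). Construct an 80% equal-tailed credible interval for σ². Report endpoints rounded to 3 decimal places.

[0.746, 1.355]

Inverse-Gamma(18.8, 18.3) quantiles: F⁻¹(0.1) and F⁻¹(0.9).
Equivalently, 1/σ² ~ Gamma(18.8, rate = 18.3); invert its 0.9 and 0.1 quantiles.
Posterior mean ≈ 1.028, SD ≈ 0.251; a Normal approximation gives roughly [0.707, 1.350].
Exact: lower = 0.746; upper = 1.355.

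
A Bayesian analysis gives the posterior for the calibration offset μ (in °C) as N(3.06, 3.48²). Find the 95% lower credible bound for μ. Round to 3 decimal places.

-2.664

Need L with P(μ ≥ L) = 0.95: L = 3.06 − z_{0.05}·3.48.
z = 1.645; L = 3.06 − 1.645 × 3.48 = -2.664.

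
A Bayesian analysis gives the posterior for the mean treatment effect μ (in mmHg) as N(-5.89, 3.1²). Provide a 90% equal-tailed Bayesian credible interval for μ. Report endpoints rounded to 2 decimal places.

[-10.99, -0.79]

The posterior is symmetric, so the 90% equal-tailed interval is μ = -5.89 ± z·3.1 with z = 1.645.
Half-width: 1.645 × 3.1 = 5.10.
-5.89 − 5.10 = -10.99; -5.89 + 5.10 = -0.79.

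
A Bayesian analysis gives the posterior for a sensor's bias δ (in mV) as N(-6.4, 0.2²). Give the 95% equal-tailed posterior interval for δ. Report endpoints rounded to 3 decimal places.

The posterior is symmetric, so the 95% equal-tailed interval is δ = -6.4 ± z·0.2 with z = 1.960.
Half-width: 1.960 × 0.2 = 0.392.
-6.4 − 0.392 = -6.792; -6.4 + 0.392 = -6.008.

[-6.792, -6.008]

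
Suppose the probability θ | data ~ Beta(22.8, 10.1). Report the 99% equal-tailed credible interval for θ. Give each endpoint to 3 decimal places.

Posterior: Beta(22.8, 10.1).
Equal-tailed 99% interval: the 0.005 and 0.995 quantiles of Beta(22.8, 10.1).
Posterior mean ≈ 0.693, SD ≈ 0.079; a Normal approximation gives roughly [0.489, 0.897].
Exact: F⁻¹(0.005) = 0.473; F⁻¹(0.995) = 0.870.

[0.473, 0.870]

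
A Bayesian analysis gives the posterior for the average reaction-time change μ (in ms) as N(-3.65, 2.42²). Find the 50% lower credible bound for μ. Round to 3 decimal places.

Need L with P(μ ≥ L) = 0.50: L = -3.65 − z_{0.5}·2.42.
z = 0.000; L = -3.65 − 0.000 × 2.42 = -3.650.

-3.650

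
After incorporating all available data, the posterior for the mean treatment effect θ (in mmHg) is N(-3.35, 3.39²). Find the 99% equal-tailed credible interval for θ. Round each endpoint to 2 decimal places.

[-12.08, 5.38]

The posterior is symmetric, so the 99% equal-tailed interval is θ = -3.35 ± z·3.39 with z = 2.576.
Half-width: 2.576 × 3.39 = 8.73.
-3.35 − 8.73 = -12.08; -3.35 + 8.73 = 5.38.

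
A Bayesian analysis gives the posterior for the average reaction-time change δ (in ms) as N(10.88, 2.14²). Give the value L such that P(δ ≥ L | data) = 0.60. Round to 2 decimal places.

10.34

Need L with P(δ ≥ L) = 0.60: L = 10.88 − z_{0.4}·2.14.
z = 0.253; L = 10.88 − 0.253 × 2.14 = 10.34.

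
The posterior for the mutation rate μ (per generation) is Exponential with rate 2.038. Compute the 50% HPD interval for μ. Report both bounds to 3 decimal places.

The exponential density is strictly decreasing on [0, ∞), so the HPD interval is anchored at 0: [0, q] with P(μ ≤ q) = 0.50.
q = −ln(1 − 0.50) / 2.038 = 0.6931 / 2.038 = 0.340.

[0.000, 0.340]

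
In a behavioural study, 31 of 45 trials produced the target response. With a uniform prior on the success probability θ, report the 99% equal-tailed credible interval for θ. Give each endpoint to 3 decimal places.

Posterior: Beta(1+31, 1+14) = Beta(32, 15).
Equal-tailed 99% interval: the 0.005 and 0.995 quantiles of Beta(32, 15).
Posterior mean ≈ 0.681, SD ≈ 0.067; a Normal approximation gives roughly [0.508, 0.854].
Exact: F⁻¹(0.005) = 0.497; F⁻¹(0.995) = 0.837.

[0.497, 0.837]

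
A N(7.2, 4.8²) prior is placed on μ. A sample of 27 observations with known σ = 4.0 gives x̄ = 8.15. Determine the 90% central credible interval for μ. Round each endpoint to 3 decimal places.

Posterior precision = 1/4.8² + 27/4.0² = 0.0434 + 1.6875 = 1.7309, so posterior SD = 0.7601.
Posterior mean = (7.2/4.8² + 27·8.15/4.0²) / 1.7309 = 8.1262.
Interval: 8.1262 ± 1.645 × 0.7601 → [6.876, 9.376].

[6.876, 9.376]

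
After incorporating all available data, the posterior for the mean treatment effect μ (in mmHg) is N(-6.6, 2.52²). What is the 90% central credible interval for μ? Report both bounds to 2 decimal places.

[-10.75, -2.45]

The posterior is symmetric, so the 90% equal-tailed interval is μ = -6.6 ± z·2.52 with z = 1.645.
Half-width: 1.645 × 2.52 = 4.15.
-6.6 − 4.15 = -10.75; -6.6 + 4.15 = -2.45.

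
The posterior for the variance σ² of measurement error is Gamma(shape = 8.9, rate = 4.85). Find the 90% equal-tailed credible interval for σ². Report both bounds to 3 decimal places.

Posterior: Gamma(shape 8.9, rate 4.85).
Equal-tailed 90% interval: Gamma(8.9, 4.85) quantiles at 0.05 and 0.95.
Posterior mean ≈ 1.835, SD ≈ 0.615; a Normal approximation gives roughly [0.823, 2.847].
Exact: lower = 0.953; upper = 2.950.

[0.953, 2.950]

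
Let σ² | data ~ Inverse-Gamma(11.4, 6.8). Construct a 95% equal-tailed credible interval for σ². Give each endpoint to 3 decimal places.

Inverse-Gamma(11.4, 6.8) quantiles: F⁻¹(0.025) and F⁻¹(0.975).
Equivalently, 1/σ² ~ Gamma(11.4, rate = 6.8); invert its 0.975 and 0.025 quantiles.
Posterior mean ≈ 0.654, SD ≈ 0.213; a Normal approximation gives roughly [0.236, 1.072].
Exact: lower = 0.360; upper = 1.178.

[0.360, 1.178]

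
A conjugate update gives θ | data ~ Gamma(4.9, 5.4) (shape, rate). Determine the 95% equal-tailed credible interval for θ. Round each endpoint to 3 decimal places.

Posterior: Gamma(shape 4.9, rate 5.4).
Equal-tailed 95% interval: Gamma(4.9, 5.4) quantiles at 0.025 and 0.975.
Posterior mean ≈ 0.907, SD ≈ 0.410; a Normal approximation gives roughly [0.104, 1.711].
Exact: lower = 0.290; upper = 1.870.

[0.290, 1.870]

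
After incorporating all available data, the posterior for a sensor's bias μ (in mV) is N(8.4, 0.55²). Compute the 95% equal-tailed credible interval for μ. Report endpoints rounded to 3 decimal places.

The posterior is symmetric, so the 95% equal-tailed interval is μ = 8.4 ± z·0.55 with z = 1.960.
Half-width: 1.960 × 0.55 = 1.078.
8.4 − 1.078 = 7.322; 8.4 + 1.078 = 9.478.

[7.322, 9.478]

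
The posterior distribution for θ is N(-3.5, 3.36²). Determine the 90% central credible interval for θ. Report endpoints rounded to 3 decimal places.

[-9.027, 2.027]

The posterior is symmetric, so the 90% equal-tailed interval is θ = -3.5 ± z·3.36 with z = 1.645.
Half-width: 1.645 × 3.36 = 5.527.
-3.5 − 5.527 = -9.027; -3.5 + 5.527 = 2.027.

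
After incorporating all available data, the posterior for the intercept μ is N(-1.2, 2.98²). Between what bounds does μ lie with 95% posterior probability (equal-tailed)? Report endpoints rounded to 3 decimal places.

The posterior is symmetric, so the 95% equal-tailed interval is μ = -1.2 ± z·2.98 with z = 1.960.
Half-width: 1.960 × 2.98 = 5.841.
-1.2 − 5.841 = -7.041; -1.2 + 5.841 = 4.641.

[-7.041, 4.641]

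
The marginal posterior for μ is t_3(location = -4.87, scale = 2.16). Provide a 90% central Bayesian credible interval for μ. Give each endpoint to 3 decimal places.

[-9.953, 0.213]

The t_3 distribution is symmetric; the 90% interval is -4.87 ± t·2.16 with t_{0.95,3} = 2.353.
Half-width: 2.353 × 2.16 = 5.083.
-4.87 − 5.083 = -9.953; -4.87 + 5.083 = 0.213.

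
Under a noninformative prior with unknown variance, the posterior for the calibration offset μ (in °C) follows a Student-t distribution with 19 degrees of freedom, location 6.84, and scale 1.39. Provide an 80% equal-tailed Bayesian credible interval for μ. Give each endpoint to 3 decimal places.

The t_19 distribution is symmetric; the 80% interval is 6.84 ± t·1.39 with t_{0.9,19} = 1.328.
Half-width: 1.328 × 1.39 = 1.846.
6.84 − 1.846 = 4.994; 6.84 + 1.846 = 8.686.

[4.994, 8.686]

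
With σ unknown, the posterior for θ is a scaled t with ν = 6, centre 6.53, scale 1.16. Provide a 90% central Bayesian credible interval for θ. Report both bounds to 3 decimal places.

[4.276, 8.784]

The t_6 distribution is symmetric; the 90% interval is 6.53 ± t·1.16 with t_{0.95,6} = 1.943.
Half-width: 1.943 × 1.16 = 2.254.
6.53 − 2.254 = 4.276; 6.53 + 2.254 = 8.784.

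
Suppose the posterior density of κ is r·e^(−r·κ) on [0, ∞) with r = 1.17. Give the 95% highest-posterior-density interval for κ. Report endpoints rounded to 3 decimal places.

The exponential density is strictly decreasing on [0, ∞), so the HPD interval is anchored at 0: [0, q] with P(κ ≤ q) = 0.95.
q = −ln(1 − 0.95) / 1.17 = 2.9957 / 1.17 = 2.560.

[0.000, 2.560]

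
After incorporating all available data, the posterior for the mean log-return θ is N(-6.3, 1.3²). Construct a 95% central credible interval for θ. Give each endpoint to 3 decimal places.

[-8.848, -3.752]

The posterior is symmetric, so the 95% equal-tailed interval is θ = -6.3 ± z·1.3 with z = 1.960.
Half-width: 1.960 × 1.3 = 2.548.
-6.3 − 2.548 = -8.848; -6.3 + 2.548 = -3.752.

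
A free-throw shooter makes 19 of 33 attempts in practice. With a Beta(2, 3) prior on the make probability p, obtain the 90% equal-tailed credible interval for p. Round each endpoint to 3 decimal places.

Posterior: Beta(2+19, 3+14) = Beta(21, 17).
Equal-tailed 90% interval: the 0.05 and 0.95 quantiles of Beta(21, 17).
Posterior mean ≈ 0.553, SD ≈ 0.080; a Normal approximation gives roughly [0.422, 0.684].
Exact: F⁻¹(0.05) = 0.420; F⁻¹(0.95) = 0.682.

[0.420, 0.682]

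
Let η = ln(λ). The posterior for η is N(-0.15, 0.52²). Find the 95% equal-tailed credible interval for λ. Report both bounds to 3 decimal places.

On the log scale the 95% interval is -0.15 ± 1.960 × 0.52 = [-1.1692, 0.8692].
Exponentiate: [e^-1.1692, e^0.8692] = [0.311, 2.385].

[0.311, 2.385]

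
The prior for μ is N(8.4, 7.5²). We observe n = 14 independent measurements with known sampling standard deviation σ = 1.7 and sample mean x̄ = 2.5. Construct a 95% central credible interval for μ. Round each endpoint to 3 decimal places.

[1.633, 3.410]

Posterior precision = 1/7.5² + 14/1.7² = 0.0178 + 4.8443 = 4.8621, so posterior SD = 0.4535.
Posterior mean = (8.4/7.5² + 14·2.5/1.7²) / 4.8621 = 2.5216.
Interval: 2.5216 ± 1.960 × 0.4535 → [1.633, 3.410].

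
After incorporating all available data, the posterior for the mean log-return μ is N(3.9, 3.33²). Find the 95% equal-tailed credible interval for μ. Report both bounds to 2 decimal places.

The posterior is symmetric, so the 95% equal-tailed interval is μ = 3.9 ± z·3.33 with z = 1.960.
Half-width: 1.960 × 3.33 = 6.53.
3.9 − 6.53 = -2.63; 3.9 + 6.53 = 10.43.

[-2.63, 10.43]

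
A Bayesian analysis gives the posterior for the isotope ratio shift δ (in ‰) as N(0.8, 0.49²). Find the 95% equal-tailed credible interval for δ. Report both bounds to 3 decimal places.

[-0.160, 1.760]

The posterior is symmetric, so the 95% equal-tailed interval is δ = 0.8 ± z·0.49 with z = 1.960.
Half-width: 1.960 × 0.49 = 0.960.
0.8 − 0.960 = -0.160; 0.8 + 0.960 = 1.760.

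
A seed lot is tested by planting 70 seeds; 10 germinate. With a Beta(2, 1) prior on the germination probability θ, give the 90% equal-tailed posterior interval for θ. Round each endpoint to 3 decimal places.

[0.099, 0.240]

Posterior: Beta(2+10, 1+60) = Beta(12, 61).
Equal-tailed 90% interval: the 0.05 and 0.95 quantiles of Beta(12, 61).
Posterior mean ≈ 0.164, SD ≈ 0.043; a Normal approximation gives roughly [0.094, 0.235].
Exact: F⁻¹(0.05) = 0.099; F⁻¹(0.95) = 0.240.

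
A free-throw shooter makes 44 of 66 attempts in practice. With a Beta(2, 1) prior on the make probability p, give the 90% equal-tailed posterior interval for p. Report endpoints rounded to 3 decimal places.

[0.571, 0.757]

Posterior: Beta(2+44, 1+22) = Beta(46, 23).
Equal-tailed 90% interval: the 0.05 and 0.95 quantiles of Beta(46, 23).
Posterior mean ≈ 0.667, SD ≈ 0.056; a Normal approximation gives roughly [0.574, 0.759].
Exact: F⁻¹(0.05) = 0.571; F⁻¹(0.95) = 0.757.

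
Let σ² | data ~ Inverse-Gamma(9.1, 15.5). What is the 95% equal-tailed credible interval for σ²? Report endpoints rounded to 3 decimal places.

[0.975, 3.706]

Inverse-Gamma(9.1, 15.5) quantiles: F⁻¹(0.025) and F⁻¹(0.975).
Equivalently, 1/σ² ~ Gamma(9.1, rate = 15.5); invert its 0.975 and 0.025 quantiles.
Posterior mean ≈ 1.914, SD ≈ 0.718; a Normal approximation gives roughly [0.506, 3.321].
Exact: lower = 0.975; upper = 3.706.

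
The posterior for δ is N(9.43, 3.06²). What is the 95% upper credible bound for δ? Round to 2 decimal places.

Need U with P(δ ≤ U) = 0.95: U = 9.43 + z_{0.05}·3.06.
z = 1.645; U = 9.43 + 1.645 × 3.06 = 14.46.

14.46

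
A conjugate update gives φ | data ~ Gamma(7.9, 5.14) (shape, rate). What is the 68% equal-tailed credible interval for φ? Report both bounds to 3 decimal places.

Posterior: Gamma(shape 7.9, rate 5.14).
Equal-tailed 68% interval: Gamma(7.9, 5.14) quantiles at 0.16 and 0.84.
Posterior mean ≈ 1.537, SD ≈ 0.547; a Normal approximation gives roughly [0.993, 2.081].
Exact: lower = 1.004; upper = 2.069.

[1.004, 2.069]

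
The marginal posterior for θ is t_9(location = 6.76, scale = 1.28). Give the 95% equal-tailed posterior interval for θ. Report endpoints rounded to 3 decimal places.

[3.864, 9.656]

The t_9 distribution is symmetric; the 95% interval is 6.76 ± t·1.28 with t_{0.975,9} = 2.262.
Half-width: 2.262 × 1.28 = 2.896.
6.76 − 2.896 = 3.864; 6.76 + 2.896 = 9.656.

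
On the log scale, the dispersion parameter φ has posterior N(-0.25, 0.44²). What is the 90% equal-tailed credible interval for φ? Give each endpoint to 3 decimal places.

On the log scale the 90% interval is -0.25 ± 1.645 × 0.44 = [-0.9737, 0.4737].
Exponentiate: [e^-0.9737, e^0.4737] = [0.378, 1.606].

[0.378, 1.606]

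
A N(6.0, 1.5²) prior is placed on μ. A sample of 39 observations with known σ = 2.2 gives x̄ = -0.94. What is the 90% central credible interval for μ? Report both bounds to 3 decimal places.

Posterior precision = 1/1.5² + 39/2.2² = 0.4444 + 8.0579 = 8.5023, so posterior SD = 0.3430.
Posterior mean = (6.0/1.5² + 39·-0.94/2.2²) / 8.5023 = -0.5772.
Interval: -0.5772 ± 1.645 × 0.3430 → [-1.141, -0.013].

[-1.141, -0.013]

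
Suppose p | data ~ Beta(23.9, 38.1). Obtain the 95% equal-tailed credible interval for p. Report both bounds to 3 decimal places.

Posterior: Beta(23.9, 38.1).
Equal-tailed 95% interval: the 0.025 and 0.975 quantiles of Beta(23.9, 38.1).
Posterior mean ≈ 0.385, SD ≈ 0.061; a Normal approximation gives roughly [0.265, 0.506].
Exact: F⁻¹(0.025) = 0.269; F⁻¹(0.975) = 0.509.

[0.269, 0.509]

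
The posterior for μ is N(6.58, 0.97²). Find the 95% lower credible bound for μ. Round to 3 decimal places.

Need L with P(μ ≥ L) = 0.95: L = 6.58 − z_{0.05}·0.97.
z = 1.645; L = 6.58 − 1.645 × 0.97 = 4.984.

4.984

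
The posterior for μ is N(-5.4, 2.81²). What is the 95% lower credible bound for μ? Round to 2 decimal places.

-10.02

Need L with P(μ ≥ L) = 0.95: L = -5.4 − z_{0.05}·2.81.
z = 1.645; L = -5.4 − 1.645 × 2.81 = -10.02.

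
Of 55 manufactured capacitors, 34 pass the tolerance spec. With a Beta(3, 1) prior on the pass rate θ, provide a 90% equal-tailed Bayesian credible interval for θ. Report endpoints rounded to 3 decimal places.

Posterior: Beta(3+34, 1+21) = Beta(37, 22).
Equal-tailed 90% interval: the 0.05 and 0.95 quantiles of Beta(37, 22).
Posterior mean ≈ 0.627, SD ≈ 0.062; a Normal approximation gives roughly [0.524, 0.730].
Exact: F⁻¹(0.05) = 0.522; F⁻¹(0.95) = 0.727.

[0.522, 0.727]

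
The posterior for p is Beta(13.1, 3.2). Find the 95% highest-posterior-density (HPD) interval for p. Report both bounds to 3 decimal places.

The posterior is unimodal and skewed, so the HPD interval has equal density at both endpoints and is the shortest 95% interval.
Solving f(0.617) = f(0.968) with F(0.968) − F(0.617) = 0.95 gives [0.617, 0.968].
For comparison, the equal-tailed interval is [0.586, 0.951]; the HPD is narrower and shifted toward the mode.

[0.617, 0.968]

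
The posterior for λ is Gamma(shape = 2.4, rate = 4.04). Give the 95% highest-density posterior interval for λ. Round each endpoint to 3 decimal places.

[0.030, 1.344]

The posterior is unimodal and skewed, so the HPD interval has equal density at both endpoints and is the shortest 95% interval.
Solving f(0.030) = f(1.344) with F(1.344) − F(0.030) = 0.95 gives [0.030, 1.344].
For comparison, the equal-tailed interval is [0.094, 1.547]; the HPD is narrower and shifted toward the mode.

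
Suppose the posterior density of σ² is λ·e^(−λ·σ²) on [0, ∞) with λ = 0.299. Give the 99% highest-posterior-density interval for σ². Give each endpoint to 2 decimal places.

[0.00, 15.40]

The exponential density is strictly decreasing on [0, ∞), so the HPD interval is anchored at 0: [0, q] with P(σ² ≤ q) = 0.99.
q = −ln(1 − 0.99) / 0.299 = 4.6052 / 0.299 = 15.40.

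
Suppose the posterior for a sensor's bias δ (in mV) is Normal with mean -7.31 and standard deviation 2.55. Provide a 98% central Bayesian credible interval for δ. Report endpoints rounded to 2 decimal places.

The posterior is symmetric, so the 98% equal-tailed interval is δ = -7.31 ± z·2.55 with z = 2.326.
Half-width: 2.326 × 2.55 = 5.93.
-7.31 − 5.93 = -13.24; -7.31 + 5.93 = -1.38.

[-13.24, -1.38]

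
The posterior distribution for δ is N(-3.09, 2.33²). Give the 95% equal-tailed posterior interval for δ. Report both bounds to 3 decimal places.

The posterior is symmetric, so the 95% equal-tailed interval is δ = -3.09 ± z·2.33 with z = 1.960.
Half-width: 1.960 × 2.33 = 4.567.
-3.09 − 4.567 = -7.657; -3.09 + 4.567 = 1.477.

[-7.657, 1.477]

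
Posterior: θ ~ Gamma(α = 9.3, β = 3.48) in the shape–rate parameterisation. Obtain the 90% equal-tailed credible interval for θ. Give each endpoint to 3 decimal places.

[1.412, 4.258]

Posterior: Gamma(shape 9.3, rate 3.48).
Equal-tailed 90% interval: Gamma(9.3, 3.48) quantiles at 0.05 and 0.95.
Posterior mean ≈ 2.672, SD ≈ 0.876; a Normal approximation gives roughly [1.231, 4.114].
Exact: lower = 1.412; upper = 4.258.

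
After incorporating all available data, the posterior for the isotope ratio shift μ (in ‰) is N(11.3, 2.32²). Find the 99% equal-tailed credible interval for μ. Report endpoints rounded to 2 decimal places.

The posterior is symmetric, so the 99% equal-tailed interval is μ = 11.3 ± z·2.32 with z = 2.576.
Half-width: 2.576 × 2.32 = 5.98.
11.3 − 5.98 = 5.32; 11.3 + 5.98 = 17.28.

[5.32, 17.28]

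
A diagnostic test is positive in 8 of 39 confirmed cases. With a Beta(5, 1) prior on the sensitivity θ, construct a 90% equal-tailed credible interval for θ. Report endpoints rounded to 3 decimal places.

Posterior: Beta(5+8, 1+31) = Beta(13, 32).
Equal-tailed 90% interval: the 0.05 and 0.95 quantiles of Beta(13, 32).
Posterior mean ≈ 0.289, SD ≈ 0.067; a Normal approximation gives roughly [0.179, 0.399].
Exact: F⁻¹(0.05) = 0.184; F⁻¹(0.95) = 0.404.

[0.184, 0.404]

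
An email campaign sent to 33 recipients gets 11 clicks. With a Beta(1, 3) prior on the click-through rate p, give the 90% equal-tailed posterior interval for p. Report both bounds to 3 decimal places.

[0.205, 0.455]

Posterior: Beta(1+11, 3+22) = Beta(12, 25).
Equal-tailed 90% interval: the 0.05 and 0.95 quantiles of Beta(12, 25).
Posterior mean ≈ 0.324, SD ≈ 0.076; a Normal approximation gives roughly [0.199, 0.449].
Exact: F⁻¹(0.05) = 0.205; F⁻¹(0.95) = 0.455.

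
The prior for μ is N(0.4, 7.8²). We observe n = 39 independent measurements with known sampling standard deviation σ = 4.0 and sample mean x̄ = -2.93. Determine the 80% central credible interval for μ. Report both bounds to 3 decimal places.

[-3.726, -2.090]

Posterior precision = 1/7.8² + 39/4.0² = 0.0164 + 2.4375 = 2.4539, so posterior SD = 0.6384.
Posterior mean = (0.4/7.8² + 39·-2.93/4.0²) / 2.4539 = -2.9077.
Interval: -2.9077 ± 1.282 × 0.6384 → [-3.726, -2.090].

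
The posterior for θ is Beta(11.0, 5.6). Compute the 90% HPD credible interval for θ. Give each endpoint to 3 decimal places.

[0.481, 0.849]

The posterior is unimodal and skewed, so the HPD interval has equal density at both endpoints and is the shortest 90% interval.
Solving f(0.481) = f(0.849) with F(0.849) − F(0.481) = 0.90 gives [0.481, 0.849].
For comparison, the equal-tailed interval is [0.466, 0.836]; the HPD is narrower and shifted toward the mode.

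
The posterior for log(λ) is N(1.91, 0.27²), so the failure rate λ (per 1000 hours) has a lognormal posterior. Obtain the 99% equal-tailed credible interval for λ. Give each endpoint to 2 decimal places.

[3.37, 13.54]

On the log scale the 99% interval is 1.91 ± 2.576 × 0.27 = [1.2145, 2.6055].
Exponentiate: [e^1.2145, e^2.6055] = [3.37, 13.54].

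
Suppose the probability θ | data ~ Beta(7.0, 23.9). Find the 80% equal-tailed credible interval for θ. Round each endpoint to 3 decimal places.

[0.135, 0.326]

Posterior: Beta(7.0, 23.9).
Equal-tailed 80% interval: the 0.1 and 0.9 quantiles of Beta(7.0, 23.9).
Posterior mean ≈ 0.227, SD ≈ 0.074; a Normal approximation gives roughly [0.132, 0.322].
Exact: F⁻¹(0.1) = 0.135; F⁻¹(0.9) = 0.326.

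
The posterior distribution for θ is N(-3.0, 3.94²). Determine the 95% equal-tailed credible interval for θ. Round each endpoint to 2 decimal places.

[-10.72, 4.72]

The posterior is symmetric, so the 95% equal-tailed interval is θ = -3.0 ± z·3.94 with z = 1.960.
Half-width: 1.960 × 3.94 = 7.72.
-3.0 − 7.72 = -10.72; -3.0 + 7.72 = 4.72.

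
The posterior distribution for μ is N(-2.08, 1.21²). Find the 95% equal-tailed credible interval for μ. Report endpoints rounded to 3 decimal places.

The posterior is symmetric, so the 95% equal-tailed interval is μ = -2.08 ± z·1.21 with z = 1.960.
Half-width: 1.960 × 1.21 = 2.372.
-2.08 − 2.372 = -4.452; -2.08 + 2.372 = 0.292.

[-4.452, 0.292]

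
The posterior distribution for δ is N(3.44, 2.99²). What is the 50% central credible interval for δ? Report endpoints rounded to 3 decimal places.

The posterior is symmetric, so the 50% equal-tailed interval is δ = 3.44 ± z·2.99 with z = 0.674.
Half-width: 0.674 × 2.99 = 2.017.
3.44 − 2.017 = 1.423; 3.44 + 2.017 = 5.457.

[1.423, 5.457]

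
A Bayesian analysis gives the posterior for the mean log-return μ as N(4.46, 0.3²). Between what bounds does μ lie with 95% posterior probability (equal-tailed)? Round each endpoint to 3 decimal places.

[3.872, 5.048]

The posterior is symmetric, so the 95% equal-tailed interval is μ = 4.46 ± z·0.3 with z = 1.960.
Half-width: 1.960 × 0.3 = 0.588.
4.46 − 0.588 = 3.872; 4.46 + 0.588 = 5.048.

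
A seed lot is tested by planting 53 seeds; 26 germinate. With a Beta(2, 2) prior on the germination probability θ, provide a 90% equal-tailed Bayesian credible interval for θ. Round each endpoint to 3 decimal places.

[0.383, 0.600]

Posterior: Beta(2+26, 2+27) = Beta(28, 29).
Equal-tailed 90% interval: the 0.05 and 0.95 quantiles of Beta(28, 29).
Posterior mean ≈ 0.491, SD ≈ 0.066; a Normal approximation gives roughly [0.383, 0.599].
Exact: F⁻¹(0.05) = 0.383; F⁻¹(0.95) = 0.600.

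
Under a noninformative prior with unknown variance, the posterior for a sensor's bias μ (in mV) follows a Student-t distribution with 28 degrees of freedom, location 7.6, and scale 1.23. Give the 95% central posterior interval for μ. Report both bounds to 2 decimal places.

[5.08, 10.12]

The t_28 distribution is symmetric; the 95% interval is 7.6 ± t·1.23 with t_{0.975,28} = 2.048.
Half-width: 2.048 × 1.23 = 2.52.
7.6 − 2.52 = 5.08; 7.6 + 2.52 = 10.12.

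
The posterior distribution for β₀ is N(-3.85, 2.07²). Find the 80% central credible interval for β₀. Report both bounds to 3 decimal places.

The posterior is symmetric, so the 80% equal-tailed interval is β₀ = -3.85 ± z·2.07 with z = 1.282.
Half-width: 1.282 × 2.07 = 2.653.
-3.85 − 2.653 = -6.503; -3.85 + 2.653 = -1.197.

[-6.503, -1.197]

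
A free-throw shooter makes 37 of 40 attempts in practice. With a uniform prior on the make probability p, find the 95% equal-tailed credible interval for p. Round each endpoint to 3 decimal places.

[0.801, 0.973]

Posterior: Beta(1+37, 1+3) = Beta(38, 4).
Equal-tailed 95% interval: the 0.025 and 0.975 quantiles of Beta(38, 4).
Posterior mean ≈ 0.905, SD ≈ 0.045; a Normal approximation gives roughly [0.817, 0.992].
Exact: F⁻¹(0.025) = 0.801; F⁻¹(0.975) = 0.973.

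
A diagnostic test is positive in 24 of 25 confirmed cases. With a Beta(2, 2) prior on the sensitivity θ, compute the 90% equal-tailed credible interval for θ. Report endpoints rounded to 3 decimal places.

Posterior: Beta(2+24, 2+1) = Beta(26, 3).
Equal-tailed 90% interval: the 0.05 and 0.95 quantiles of Beta(26, 3).
Posterior mean ≈ 0.897, SD ≈ 0.056; a Normal approximation gives roughly [0.805, 0.988].
Exact: F⁻¹(0.05) = 0.792; F⁻¹(0.95) = 0.970.

[0.792, 0.970]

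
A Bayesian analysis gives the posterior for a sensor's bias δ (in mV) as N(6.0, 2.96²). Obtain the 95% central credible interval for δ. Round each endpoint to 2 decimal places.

[0.20, 11.80]

The posterior is symmetric, so the 95% equal-tailed interval is δ = 6.0 ± z·2.96 with z = 1.960.
Half-width: 1.960 × 2.96 = 5.80.
6.0 − 5.80 = 0.20; 6.0 + 5.80 = 11.80.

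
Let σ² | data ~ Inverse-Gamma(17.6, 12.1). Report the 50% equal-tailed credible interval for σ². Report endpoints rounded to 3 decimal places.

Inverse-Gamma(17.6, 12.1) quantiles: F⁻¹(0.25) and F⁻¹(0.75).
Equivalently, 1/σ² ~ Gamma(17.6, rate = 12.1); invert its 0.75 and 0.25 quantiles.
Posterior mean ≈ 0.729, SD ≈ 0.185; a Normal approximation gives roughly [0.604, 0.853].
Exact: lower = 0.598; upper = 0.828.

[0.598, 0.828]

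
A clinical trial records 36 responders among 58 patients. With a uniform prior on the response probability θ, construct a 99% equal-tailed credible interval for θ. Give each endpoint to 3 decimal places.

[0.452, 0.767]

Posterior: Beta(1+36, 1+22) = Beta(37, 23).
Equal-tailed 99% interval: the 0.005 and 0.995 quantiles of Beta(37, 23).
Posterior mean ≈ 0.617, SD ≈ 0.062; a Normal approximation gives roughly [0.456, 0.777].
Exact: F⁻¹(0.005) = 0.452; F⁻¹(0.995) = 0.767.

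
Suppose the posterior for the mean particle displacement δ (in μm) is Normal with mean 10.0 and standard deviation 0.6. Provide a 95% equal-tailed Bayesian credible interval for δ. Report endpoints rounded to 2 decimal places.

[8.82, 11.18]

The posterior is symmetric, so the 95% equal-tailed interval is δ = 10.0 ± z·0.6 with z = 1.960.
Half-width: 1.960 × 0.6 = 1.18.
10.0 − 1.18 = 8.82; 10.0 + 1.18 = 11.18.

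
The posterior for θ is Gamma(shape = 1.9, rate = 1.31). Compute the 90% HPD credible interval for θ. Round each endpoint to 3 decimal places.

[0.047, 2.880]

The posterior is unimodal and skewed, so the HPD interval has equal density at both endpoints and is the shortest 90% interval.
Solving f(0.047) = f(2.880) with F(2.880) − F(0.047) = 0.90 gives [0.047, 2.880].
For comparison, the equal-tailed interval is [0.241, 3.497]; the HPD is narrower and shifted toward the mode.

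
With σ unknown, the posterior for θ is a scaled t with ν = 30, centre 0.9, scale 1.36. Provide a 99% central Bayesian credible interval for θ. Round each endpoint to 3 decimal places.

[-2.840, 4.640]

The t_30 distribution is symmetric; the 99% interval is 0.9 ± t·1.36 with t_{0.995,30} = 2.750.
Half-width: 2.750 × 1.36 = 3.740.
0.9 − 3.740 = -2.840; 0.9 + 3.740 = 4.640.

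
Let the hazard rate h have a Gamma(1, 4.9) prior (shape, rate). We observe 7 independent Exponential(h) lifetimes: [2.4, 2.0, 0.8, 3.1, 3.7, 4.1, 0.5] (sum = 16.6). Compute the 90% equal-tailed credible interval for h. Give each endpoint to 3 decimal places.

Posterior: Gamma(1+7, 4.9+16.6) = Gamma(8, 21.5) (shape, rate).
Equal-tailed 90% interval: Gamma(8, 21.5) quantiles at 0.05 and 0.95.
Posterior mean ≈ 0.372, SD ≈ 0.132; a Normal approximation gives roughly [0.156, 0.588].
Exact: lower = 0.185; upper = 0.612.

[0.185, 0.612]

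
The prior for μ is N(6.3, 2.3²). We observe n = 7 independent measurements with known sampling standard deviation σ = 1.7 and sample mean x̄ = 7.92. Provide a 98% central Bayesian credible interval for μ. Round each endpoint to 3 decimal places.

Posterior precision = 1/2.3² + 7/1.7² = 0.1890 + 2.4221 = 2.6112, so posterior SD = 0.6188.
Posterior mean = (6.3/2.3² + 7·7.92/1.7²) / 2.6112 = 7.8027.
Interval: 7.8027 ± 2.326 × 0.6188 → [6.363, 9.242].

[6.363, 9.242]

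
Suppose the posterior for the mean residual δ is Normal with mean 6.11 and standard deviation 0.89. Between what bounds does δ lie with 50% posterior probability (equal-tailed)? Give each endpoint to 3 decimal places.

The posterior is symmetric, so the 50% equal-tailed interval is δ = 6.11 ± z·0.89 with z = 0.674.
Half-width: 0.674 × 0.89 = 0.600.
6.11 − 0.600 = 5.510; 6.11 + 0.600 = 6.710.

[5.510, 6.710]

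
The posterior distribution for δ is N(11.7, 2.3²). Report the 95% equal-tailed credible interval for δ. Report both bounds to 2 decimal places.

The posterior is symmetric, so the 95% equal-tailed interval is δ = 11.7 ± z·2.3 with z = 1.960.
Half-width: 1.960 × 2.3 = 4.51.
11.7 − 4.51 = 7.19; 11.7 + 4.51 = 16.21.

[7.19, 16.21]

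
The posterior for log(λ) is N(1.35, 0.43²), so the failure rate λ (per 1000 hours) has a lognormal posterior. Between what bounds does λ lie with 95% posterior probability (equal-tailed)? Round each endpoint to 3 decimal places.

On the log scale the 95% interval is 1.35 ± 1.960 × 0.43 = [0.5072, 2.1928].
Exponentiate: [e^0.5072, e^2.1928] = [1.661, 8.960].

[1.661, 8.960]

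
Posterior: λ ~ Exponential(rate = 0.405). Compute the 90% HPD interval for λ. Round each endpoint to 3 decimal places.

[0.000, 5.685]

The exponential density is strictly decreasing on [0, ∞), so the HPD interval is anchored at 0: [0, q] with P(λ ≤ q) = 0.90.
q = −ln(1 − 0.90) / 0.405 = 2.3026 / 0.405 = 5.685.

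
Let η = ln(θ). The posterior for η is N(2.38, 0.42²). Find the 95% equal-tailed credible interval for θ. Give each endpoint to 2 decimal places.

On the log scale the 95% interval is 2.38 ± 1.960 × 0.42 = [1.5568, 3.2032].
Exponentiate: [e^1.5568, e^3.2032] = [4.74, 24.61].

[4.74, 24.61]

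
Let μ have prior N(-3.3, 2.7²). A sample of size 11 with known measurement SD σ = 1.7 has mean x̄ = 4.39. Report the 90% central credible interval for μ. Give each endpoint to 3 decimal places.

[3.294, 4.951]

Posterior precision = 1/2.7² + 11/1.7² = 0.1372 + 3.8062 = 3.9434, so posterior SD = 0.5036.
Posterior mean = (-3.3/2.7² + 11·4.39/1.7²) / 3.9434 = 4.1225.
Interval: 4.1225 ± 1.645 × 0.5036 → [3.294, 4.951].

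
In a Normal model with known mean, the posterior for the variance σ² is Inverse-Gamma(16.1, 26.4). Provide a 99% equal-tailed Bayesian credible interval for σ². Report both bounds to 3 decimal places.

Inverse-Gamma(16.1, 26.4) quantiles: F⁻¹(0.005) and F⁻¹(0.995).
Equivalently, 1/σ² ~ Gamma(16.1, rate = 26.4); invert its 0.995 and 0.005 quantiles.
Posterior mean ≈ 1.748, SD ≈ 0.466; a Normal approximation gives roughly [0.549, 2.948].
Exact: lower = 0.933; upper = 3.458.

[0.933, 3.458]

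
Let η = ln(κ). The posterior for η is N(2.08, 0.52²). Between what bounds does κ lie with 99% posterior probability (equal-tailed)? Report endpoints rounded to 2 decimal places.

On the log scale the 99% interval is 2.08 ± 2.576 × 0.52 = [0.7406, 3.4194].
Exponentiate: [e^0.7406, e^3.4194] = [2.10, 30.55].

[2.10, 30.55]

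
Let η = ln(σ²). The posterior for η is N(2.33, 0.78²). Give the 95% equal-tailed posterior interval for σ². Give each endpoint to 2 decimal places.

On the log scale the 95% interval is 2.33 ± 1.960 × 0.78 = [0.8012, 3.8588].
Exponentiate: [e^0.8012, e^3.8588] = [2.23, 47.41].

[2.23, 47.41]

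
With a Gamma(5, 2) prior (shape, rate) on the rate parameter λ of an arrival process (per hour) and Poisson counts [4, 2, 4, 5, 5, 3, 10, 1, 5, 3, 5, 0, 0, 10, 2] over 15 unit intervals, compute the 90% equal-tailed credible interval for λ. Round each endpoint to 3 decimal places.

Posterior: Gamma(5+59, 2+15) = Gamma(64, 17) (shape, rate).
Equal-tailed 90% interval: Gamma(64, 17) quantiles at 0.05 and 0.95.
Posterior mean ≈ 3.765, SD ≈ 0.471; a Normal approximation gives roughly [2.991, 4.539].
Exact: lower = 3.026; upper = 4.571.

[3.026, 4.571]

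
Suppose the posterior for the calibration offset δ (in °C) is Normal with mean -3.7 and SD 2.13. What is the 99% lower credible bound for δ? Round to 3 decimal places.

Need L with P(δ ≥ L) = 0.99: L = -3.7 − z_{0.01}·2.13.
z = 2.326; L = -3.7 − 2.326 × 2.13 = -8.655.

-8.655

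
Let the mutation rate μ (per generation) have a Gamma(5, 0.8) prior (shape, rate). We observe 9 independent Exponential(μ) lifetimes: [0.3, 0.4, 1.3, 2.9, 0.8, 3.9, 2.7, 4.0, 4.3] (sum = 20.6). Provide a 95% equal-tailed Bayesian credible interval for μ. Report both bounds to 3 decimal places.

Posterior: Gamma(5+9, 0.8+20.6) = Gamma(14, 21.4) (shape, rate).
Equal-tailed 95% interval: Gamma(14, 21.4) quantiles at 0.025 and 0.975.
Posterior mean ≈ 0.654, SD ≈ 0.175; a Normal approximation gives roughly [0.312, 0.997].
Exact: lower = 0.358; upper = 1.039.

[0.358, 1.039]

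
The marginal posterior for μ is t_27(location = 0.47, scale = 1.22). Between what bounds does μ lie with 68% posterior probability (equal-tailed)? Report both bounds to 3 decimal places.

The t_27 distribution is symmetric; the 68% interval is 0.47 ± t·1.22 with t_{0.84,27} = 1.013.
Half-width: 1.013 × 1.22 = 1.236.
0.47 − 1.236 = -0.766; 0.47 + 1.236 = 1.706.

[-0.766, 1.706]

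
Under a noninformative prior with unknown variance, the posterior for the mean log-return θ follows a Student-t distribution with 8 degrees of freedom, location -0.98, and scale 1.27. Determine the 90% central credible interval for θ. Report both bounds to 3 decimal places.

The t_8 distribution is symmetric; the 90% interval is -0.98 ± t·1.27 with t_{0.95,8} = 1.860.
Half-width: 1.860 × 1.27 = 2.362.
-0.98 − 2.362 = -3.342; -0.98 + 2.362 = 1.382.

[-3.342, 1.382]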